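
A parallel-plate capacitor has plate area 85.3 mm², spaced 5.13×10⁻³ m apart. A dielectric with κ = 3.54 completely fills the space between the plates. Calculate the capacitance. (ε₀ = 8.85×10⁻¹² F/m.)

A = 85.3 mm² = 8.53×10⁻⁵ m².
C = κε₀A/d = 3.54 × 8.85×10⁻¹² × 8.53×10⁻⁵ / 5.13×10⁻³ = 5.21×10⁻¹³ F.

0.521 pF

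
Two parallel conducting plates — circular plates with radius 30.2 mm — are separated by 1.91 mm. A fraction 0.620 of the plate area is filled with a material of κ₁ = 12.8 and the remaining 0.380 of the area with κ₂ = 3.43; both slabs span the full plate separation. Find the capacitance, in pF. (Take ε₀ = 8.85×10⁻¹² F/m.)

C ≈ 123 pF

A = π(30.2 mm)² = 2.87×10⁻³ m².
Side-by-side slabs ⇒ two capacitors in parallel, each spanning the full gap.
C₁ = κ₁ε₀A₁/d = 12.8 × 8.85×10⁻¹² × 1.78×10⁻³ / 1.91×10⁻³ = 1.05×10⁻¹⁰ F.
C₂ = κ₂ε₀A₂/d = 3.43 × 8.85×10⁻¹² × 1.09×10⁻³ / 1.91×10⁻³ = 1.73×10⁻¹¹ F.
C = C₁ + C₂ = 1.23×10⁻¹⁰ F.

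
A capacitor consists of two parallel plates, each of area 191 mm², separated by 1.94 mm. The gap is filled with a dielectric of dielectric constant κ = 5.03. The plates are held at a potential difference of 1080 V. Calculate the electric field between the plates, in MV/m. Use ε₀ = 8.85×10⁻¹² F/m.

E = V/d = 1080 / 1.94×10⁻³ = 5.57×10⁵ V/m.

E ≈ 0.557 MV/m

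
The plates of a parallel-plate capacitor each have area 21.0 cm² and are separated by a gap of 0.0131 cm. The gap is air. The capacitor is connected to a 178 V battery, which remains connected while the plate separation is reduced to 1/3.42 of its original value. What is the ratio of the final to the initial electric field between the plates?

3.42

Battery connected ⇒ V is held fixed.
E = V/d, so E₂/E₁ = d₁/d₂ = 3.42.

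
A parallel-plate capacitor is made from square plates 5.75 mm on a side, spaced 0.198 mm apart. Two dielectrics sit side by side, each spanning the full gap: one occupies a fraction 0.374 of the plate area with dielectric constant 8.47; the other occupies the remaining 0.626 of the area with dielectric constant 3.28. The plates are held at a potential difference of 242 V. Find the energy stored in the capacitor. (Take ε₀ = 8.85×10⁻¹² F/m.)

226 nJ

A = (5.75 mm)² = 3.31×10⁻⁵ m².
Side-by-side slabs ⇒ two capacitors in parallel, each spanning the full gap.
C₁ = κ₁ε₀A₁/d = 8.47 × 8.85×10⁻¹² × 1.24×10⁻⁵ / 1.98×10⁻⁴ = 4.68×10⁻¹² F.
C₂ = κ₂ε₀A₂/d = 3.28 × 8.85×10⁻¹² × 2.07×10⁻⁵ / 1.98×10⁻⁴ = 3.03×10⁻¹² F.
C = C₁ + C₂ = 7.72×10⁻¹² F.
U = ½CV² = ½ × 7.72×10⁻¹² × (242)² = 2.26×10⁻⁷ J.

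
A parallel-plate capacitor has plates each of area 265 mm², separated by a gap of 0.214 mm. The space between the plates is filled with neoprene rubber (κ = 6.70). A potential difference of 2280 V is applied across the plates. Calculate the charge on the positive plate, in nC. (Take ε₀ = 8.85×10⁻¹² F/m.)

A = 265 mm² = 2.65×10⁻⁴ m².
C = κε₀A/d = 6.70 × 8.85×10⁻¹² × 2.65×10⁻⁴ / 2.14×10⁻⁴ = 7.34×10⁻¹¹ F.
Q = CV = 7.34×10⁻¹¹ × 2280 = 1.67×10⁻⁷ C.

Q ≈ 167 nC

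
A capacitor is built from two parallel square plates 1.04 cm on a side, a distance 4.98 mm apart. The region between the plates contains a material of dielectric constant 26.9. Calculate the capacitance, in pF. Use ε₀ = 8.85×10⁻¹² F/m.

C ≈ 5.17 pF

A = (1.04 cm)² = 1.08×10⁻⁴ m².
C = κε₀A/d = 26.9 × 8.85×10⁻¹² × 1.08×10⁻⁴ / 4.98×10⁻³ = 5.17×10⁻¹² F.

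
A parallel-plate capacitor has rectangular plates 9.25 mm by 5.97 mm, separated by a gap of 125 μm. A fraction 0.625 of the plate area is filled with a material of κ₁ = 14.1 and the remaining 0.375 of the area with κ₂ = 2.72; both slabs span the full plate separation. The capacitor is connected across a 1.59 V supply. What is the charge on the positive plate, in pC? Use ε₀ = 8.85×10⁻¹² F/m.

61.1 pC

A = 9.25 × 5.97 mm² = 5.52×10⁻⁵ m².
Side-by-side slabs ⇒ two capacitors in parallel, each spanning the full gap.
C₁ = κ₁ε₀A₁/d = 14.1 × 8.85×10⁻¹² × 3.45×10⁻⁵ / 1.25×10⁻⁴ = 3.45×10⁻¹¹ F.
C₂ = κ₂ε₀A₂/d = 2.72 × 8.85×10⁻¹² × 2.07×10⁻⁵ / 1.25×10⁻⁴ = 3.99×10⁻¹² F.
C = C₁ + C₂ = 3.84×10⁻¹¹ F.
Q = CV = 3.84×10⁻¹¹ × 1.59 = 6.11×10⁻¹¹ C.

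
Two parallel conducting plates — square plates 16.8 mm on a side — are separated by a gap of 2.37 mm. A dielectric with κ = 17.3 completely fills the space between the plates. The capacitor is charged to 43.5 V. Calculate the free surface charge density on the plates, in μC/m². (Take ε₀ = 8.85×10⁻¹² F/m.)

A = (16.8 mm)² = 2.82×10⁻⁴ m².
C = κε₀A/d = 17.3 × 8.85×10⁻¹² × 2.82×10⁻⁴ / 2.37×10⁻³ = 1.82×10⁻¹¹ F.
σ = Q/A = CV/A = 1.82×10⁻¹¹ × 43.5 / 2.82×10⁻⁴ = 2.81×10⁻⁶ C/m².

σ ≈ 2.81 μC/m²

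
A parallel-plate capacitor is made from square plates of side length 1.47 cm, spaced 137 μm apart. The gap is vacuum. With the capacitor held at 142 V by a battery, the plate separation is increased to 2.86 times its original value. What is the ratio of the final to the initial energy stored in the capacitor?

Battery connected ⇒ V is held fixed.
C₂ = 0.350 C₁ and U = ½CV², so U₂/U₁ = C₂/C₁ = 0.350.

U₂/U₁ ≈ 0.350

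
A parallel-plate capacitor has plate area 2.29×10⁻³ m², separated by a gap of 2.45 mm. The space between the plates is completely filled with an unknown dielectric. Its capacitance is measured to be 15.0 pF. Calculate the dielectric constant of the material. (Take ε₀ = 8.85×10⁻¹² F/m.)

κ = Cd/(ε₀A) = 1.50×10⁻¹¹ × 2.45×10⁻³ / (8.85×10⁻¹² × 2.29×10⁻³) = 1.81.

κ ≈ 1.81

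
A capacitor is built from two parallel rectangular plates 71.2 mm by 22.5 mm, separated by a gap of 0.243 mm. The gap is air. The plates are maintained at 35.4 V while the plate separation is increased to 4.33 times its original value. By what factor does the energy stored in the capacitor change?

0.231

Battery connected ⇒ V is held fixed.
C₂ = 0.231 C₁ and U = ½CV², so U₂/U₁ = C₂/C₁ = 0.231.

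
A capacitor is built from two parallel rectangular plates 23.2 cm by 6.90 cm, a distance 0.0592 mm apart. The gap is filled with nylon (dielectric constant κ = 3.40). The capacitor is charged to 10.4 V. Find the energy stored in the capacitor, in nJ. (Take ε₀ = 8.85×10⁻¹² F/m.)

U ≈ 440 nJ

A = 23.2 × 6.90 cm² = 1.60×10⁻² m².
C = κε₀A/d = 3.40 × 8.85×10⁻¹² × 1.60×10⁻² / 5.92×10⁻⁵ = 8.14×10⁻⁹ F.
U = ½CV² = ½ × 8.14×10⁻⁹ × (10.4)² = 4.40×10⁻⁷ J.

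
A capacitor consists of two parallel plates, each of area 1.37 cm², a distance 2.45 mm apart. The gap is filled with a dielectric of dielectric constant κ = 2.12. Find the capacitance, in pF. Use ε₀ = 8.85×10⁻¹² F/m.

A = 1.37 cm² = 1.37×10⁻⁴ m².
C = κε₀A/d = 2.12 × 8.85×10⁻¹² × 1.37×10⁻⁴ / 2.45×10⁻³ = 1.05×10⁻¹² F.

1.05 pF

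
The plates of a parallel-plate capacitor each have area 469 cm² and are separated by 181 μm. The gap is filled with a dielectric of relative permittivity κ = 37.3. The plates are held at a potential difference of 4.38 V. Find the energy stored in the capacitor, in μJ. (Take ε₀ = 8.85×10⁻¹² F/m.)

A = 469 cm² = 4.69×10⁻² m².
C = κε₀A/d = 37.3 × 8.85×10⁻¹² × 4.69×10⁻² / 1.81×10⁻⁴ = 8.55×10⁻⁸ F.
U = ½CV² = ½ × 8.55×10⁻⁸ × (4.38)² = 8.20×10⁻⁷ J.

0.820 μJ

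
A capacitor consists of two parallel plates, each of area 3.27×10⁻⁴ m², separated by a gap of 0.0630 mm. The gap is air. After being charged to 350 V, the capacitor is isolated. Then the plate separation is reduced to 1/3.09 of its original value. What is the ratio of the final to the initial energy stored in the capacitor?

Isolated ⇒ Q is held fixed.
C₂ = 3.09 C₁ and U = Q²/(2C), so U₂/U₁ = C₁/C₂ = 0.324.

U₂/U₁ ≈ 0.324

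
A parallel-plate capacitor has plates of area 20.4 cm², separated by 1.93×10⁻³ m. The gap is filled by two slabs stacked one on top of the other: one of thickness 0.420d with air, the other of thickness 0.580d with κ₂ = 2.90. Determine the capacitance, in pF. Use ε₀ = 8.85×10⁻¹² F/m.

A = 20.4 cm² = 2.04×10⁻³ m².
Stacked slabs ⇒ two capacitors in series, each with the full plate area.
C₁ = κ₁ε₀A/d₁ = 1.00 × 8.85×10⁻¹² × 2.04×10⁻³ / 8.11×10⁻⁴ = 2.23×10⁻¹¹ F.
C₂ = κ₂ε₀A/d₂ = 2.90 × 8.85×10⁻¹² × 2.04×10⁻³ / 1.12×10⁻³ = 4.68×10⁻¹¹ F.
C = (1/C₁ + 1/C₂)⁻¹ = 1.51×10⁻¹¹ F.

15.1 pF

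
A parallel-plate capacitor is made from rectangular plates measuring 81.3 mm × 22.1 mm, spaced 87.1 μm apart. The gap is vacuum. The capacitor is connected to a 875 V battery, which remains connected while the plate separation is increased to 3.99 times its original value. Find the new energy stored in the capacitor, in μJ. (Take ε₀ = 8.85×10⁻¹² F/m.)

A = 81.3 × 22.1 mm² = 1.80×10⁻³ m².
Initially C₁ = ε₀A/d = 8.85×10⁻¹² × 1.80×10⁻³ / 8.71×10⁻⁵ = 1.83×10⁻¹⁰ F.
U₁ = 6.99×10⁻⁵ J.
Battery connected ⇒ V is held fixed. C₂ = 0.251 C₁ and U = ½CV², so U₂/U₁ = C₂/C₁ = 0.251.
U₂ = 0.251 × 6.99×10⁻⁵ = 1.75×10⁻⁵ J.

U ≈ 17.5 μJ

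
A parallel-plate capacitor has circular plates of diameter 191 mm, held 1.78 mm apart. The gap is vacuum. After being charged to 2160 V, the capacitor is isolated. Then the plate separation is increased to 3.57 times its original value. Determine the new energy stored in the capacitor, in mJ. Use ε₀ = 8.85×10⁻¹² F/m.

U ≈ 1.19 mJ

A = π(191/2 mm)² = 2.87×10⁻² m².
Initially C₁ = ε₀A/d = 8.85×10⁻¹² × 2.87×10⁻² / 1.78×10⁻³ = 1.42×10⁻¹⁰ F.
U₁ = 3.32×10⁻⁴ J.
Isolated ⇒ Q is held fixed. C₂ = 0.280 C₁ and U = Q²/(2C), so U₂/U₁ = C₁/C₂ = 3.57.
U₂ = 3.57 × 3.32×10⁻⁴ = 1.19×10⁻³ J.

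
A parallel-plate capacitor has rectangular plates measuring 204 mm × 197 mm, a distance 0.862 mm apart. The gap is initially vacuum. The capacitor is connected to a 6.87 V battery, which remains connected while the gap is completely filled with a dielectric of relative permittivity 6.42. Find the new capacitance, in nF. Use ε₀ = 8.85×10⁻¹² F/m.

A = 204 × 197 mm² = 4.02×10⁻² m².
Initially C₁ = ε₀A/d = 8.85×10⁻¹² × 4.02×10⁻² / 8.62×10⁻⁴ = 4.13×10⁻¹⁰ F.
C = κε₀A/d scales with κ, so C₂/C₁ = κ = 6.42.
C₂ = 6.42 × 4.13×10⁻¹⁰ = 2.65×10⁻⁹ F.

C ≈ 2.65 nF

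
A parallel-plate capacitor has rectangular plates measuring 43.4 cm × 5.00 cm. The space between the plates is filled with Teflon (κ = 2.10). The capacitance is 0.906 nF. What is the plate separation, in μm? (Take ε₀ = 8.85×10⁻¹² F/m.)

A = 43.4 × 5.00 cm² = 2.17×10⁻² m².
d = κε₀A/C = 2.10 × 8.85×10⁻¹² × 2.17×10⁻² / 9.06×10⁻¹⁰ = 4.45×10⁻⁴ m.

d ≈ 445 μm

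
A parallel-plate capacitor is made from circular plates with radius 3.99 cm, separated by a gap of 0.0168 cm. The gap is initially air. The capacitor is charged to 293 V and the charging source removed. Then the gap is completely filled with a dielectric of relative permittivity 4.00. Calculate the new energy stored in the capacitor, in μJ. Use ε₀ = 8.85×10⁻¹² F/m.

2.83 μJ

A = π(3.99 cm)² = 5.00×10⁻³ m².
Initially C₁ = ε₀A/d = 8.85×10⁻¹² × 5.00×10⁻³ / 1.68×10⁻⁴ = 2.63×10⁻¹⁰ F.
U₁ = 1.13×10⁻⁵ J.
Isolated ⇒ Q is held fixed. C₂ = 4.00 C₁ and U = Q²/(2C), so U₂/U₁ = C₁/C₂ = 0.250.
U₂ = 0.250 × 1.13×10⁻⁵ = 2.83×10⁻⁶ J.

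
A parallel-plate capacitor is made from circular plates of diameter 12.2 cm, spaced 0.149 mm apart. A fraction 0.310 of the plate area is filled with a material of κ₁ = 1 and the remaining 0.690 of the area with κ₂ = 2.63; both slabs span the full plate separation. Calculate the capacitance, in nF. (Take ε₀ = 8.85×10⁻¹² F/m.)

C ≈ 1.48 nF

A = π(12.2/2 cm)² = 1.17×10⁻² m².
Side-by-side slabs ⇒ two capacitors in parallel, each spanning the full gap.
C₁ = κ₁ε₀A₁/d = 1.00 × 8.85×10⁻¹² × 3.62×10⁻³ / 1.49×10⁻⁴ = 2.15×10⁻¹⁰ F.
C₂ = κ₂ε₀A₂/d = 2.63 × 8.85×10⁻¹² × 8.07×10⁻³ / 1.49×10⁻⁴ = 1.26×10⁻⁹ F.
C = C₁ + C₂ = 1.48×10⁻⁹ F.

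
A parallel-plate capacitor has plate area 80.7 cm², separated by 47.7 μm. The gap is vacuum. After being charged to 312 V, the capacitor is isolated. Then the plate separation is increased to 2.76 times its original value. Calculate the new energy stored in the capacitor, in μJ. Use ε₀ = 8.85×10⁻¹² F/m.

U ≈ 201 μJ

A = 80.7 cm² = 8.07×10⁻³ m².
Initially C₁ = ε₀A/d = 8.85×10⁻¹² × 8.07×10⁻³ / 4.77×10⁻⁵ = 1.50×10⁻⁹ F.
U₁ = 7.29×10⁻⁵ J.
Isolated ⇒ Q is held fixed. C₂ = 0.362 C₁ and U = Q²/(2C), so U₂/U₁ = C₁/C₂ = 2.76.
U₂ = 2.76 × 7.29×10⁻⁵ = 2.01×10⁻⁴ J.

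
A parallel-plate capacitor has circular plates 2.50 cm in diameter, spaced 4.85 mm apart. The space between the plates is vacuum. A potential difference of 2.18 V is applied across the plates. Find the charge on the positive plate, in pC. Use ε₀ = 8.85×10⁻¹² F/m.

A = π(2.50/2 cm)² = 4.91×10⁻⁴ m².
C = ε₀A/d = 8.85×10⁻¹² × 4.91×10⁻⁴ / 4.85×10⁻³ = 8.96×10⁻¹³ F.
Q = CV = 8.96×10⁻¹³ × 2.18 = 1.95×10⁻¹² C.

1.95 pC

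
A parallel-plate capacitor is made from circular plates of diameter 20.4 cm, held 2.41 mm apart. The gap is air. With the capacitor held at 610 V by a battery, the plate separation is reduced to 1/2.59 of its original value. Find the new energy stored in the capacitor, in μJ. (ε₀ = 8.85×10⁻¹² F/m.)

A = π(20.4/2 cm)² = 3.27×10⁻² m².
Initially C₁ = ε₀A/d = 8.85×10⁻¹² × 3.27×10⁻² / 2.41×10⁻³ = 1.20×10⁻¹⁰ F.
U₁ = 2.23×10⁻⁵ J.
Battery connected ⇒ V is held fixed. C₂ = 2.59 C₁ and U = ½CV², so U₂/U₁ = C₂/C₁ = 2.59.
U₂ = 2.59 × 2.23×10⁻⁵ = 5.78×10⁻⁵ J.

U ≈ 57.8 μJ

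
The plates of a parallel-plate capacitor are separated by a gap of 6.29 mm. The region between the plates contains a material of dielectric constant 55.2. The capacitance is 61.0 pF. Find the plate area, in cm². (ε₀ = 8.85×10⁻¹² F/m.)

A = Cd/(κε₀) = 6.10×10⁻¹¹ × 6.29×10⁻³ / (55.2 × 8.85×10⁻¹²) = 7.85×10⁻⁴ m².

7.85 cm²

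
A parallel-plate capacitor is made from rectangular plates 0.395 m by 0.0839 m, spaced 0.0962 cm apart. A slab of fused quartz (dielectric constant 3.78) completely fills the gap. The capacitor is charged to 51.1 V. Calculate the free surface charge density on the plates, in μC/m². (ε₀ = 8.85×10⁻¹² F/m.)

1.78 μC/m²

A = 0.395 × 0.0839 m² = 3.31×10⁻² m².
C = κε₀A/d = 3.78 × 8.85×10⁻¹² × 3.31×10⁻² / 9.62×10⁻⁴ = 1.15×10⁻⁹ F.
σ = Q/A = CV/A = 1.15×10⁻⁹ × 51.1 / 3.31×10⁻² = 1.78×10⁻⁶ C/m².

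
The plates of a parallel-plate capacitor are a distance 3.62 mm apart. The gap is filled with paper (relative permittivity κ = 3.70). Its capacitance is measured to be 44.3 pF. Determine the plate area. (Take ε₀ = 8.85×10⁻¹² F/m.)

A = Cd/(κε₀) = 4.43×10⁻¹¹ × 3.62×10⁻³ / (3.70 × 8.85×10⁻¹²) = 4.90×10⁻³ m².

A ≈ 49.0 cm²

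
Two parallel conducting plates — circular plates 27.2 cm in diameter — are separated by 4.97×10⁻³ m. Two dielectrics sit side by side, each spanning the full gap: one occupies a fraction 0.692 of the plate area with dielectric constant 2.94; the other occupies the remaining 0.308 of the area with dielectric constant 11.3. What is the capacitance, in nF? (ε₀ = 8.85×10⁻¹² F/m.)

C ≈ 0.571 nF

A = π(27.2/2 cm)² = 5.81×10⁻² m².
Side-by-side slabs ⇒ two capacitors in parallel, each spanning the full gap.
C₁ = κ₁ε₀A₁/d = 2.94 × 8.85×10⁻¹² × 4.02×10⁻² / 4.97×10⁻³ = 2.11×10⁻¹⁰ F.
C₂ = κ₂ε₀A₂/d = 11.3 × 8.85×10⁻¹² × 1.79×10⁻² / 4.97×10⁻³ = 3.60×10⁻¹⁰ F.
C = C₁ + C₂ = 5.71×10⁻¹⁰ F.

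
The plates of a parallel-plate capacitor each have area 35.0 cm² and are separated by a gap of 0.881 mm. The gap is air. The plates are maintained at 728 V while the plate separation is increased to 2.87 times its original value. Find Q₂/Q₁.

Q₂/Q₁ ≈ 0.348

Battery connected ⇒ V is held fixed.
C₂ = 0.348 C₁ and Q = CV, so Q₂/Q₁ = C₂/C₁ = 0.348.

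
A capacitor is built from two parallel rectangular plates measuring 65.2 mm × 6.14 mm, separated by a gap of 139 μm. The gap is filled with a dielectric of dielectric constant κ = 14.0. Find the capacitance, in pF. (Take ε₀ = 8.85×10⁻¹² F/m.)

357 pF

A = 65.2 × 6.14 mm² = 4.00×10⁻⁴ m².
C = κε₀A/d = 14.0 × 8.85×10⁻¹² × 4.00×10⁻⁴ / 1.39×10⁻⁴ = 3.57×10⁻¹⁰ F.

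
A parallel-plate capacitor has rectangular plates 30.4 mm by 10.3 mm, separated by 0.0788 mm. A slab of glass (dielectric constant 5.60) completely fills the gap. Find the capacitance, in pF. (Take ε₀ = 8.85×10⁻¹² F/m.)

C ≈ 197 pF

A = 30.4 × 10.3 mm² = 3.13×10⁻⁴ m².
C = κε₀A/d = 5.60 × 8.85×10⁻¹² × 3.13×10⁻⁴ / 7.88×10⁻⁵ = 1.97×10⁻¹⁰ F.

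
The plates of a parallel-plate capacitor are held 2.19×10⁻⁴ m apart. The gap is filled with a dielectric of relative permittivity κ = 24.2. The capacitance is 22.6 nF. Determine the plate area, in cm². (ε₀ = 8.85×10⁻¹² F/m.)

231 cm²

A = Cd/(κε₀) = 2.26×10⁻⁸ × 2.19×10⁻⁴ / (24.2 × 8.85×10⁻¹²) = 2.31×10⁻² m².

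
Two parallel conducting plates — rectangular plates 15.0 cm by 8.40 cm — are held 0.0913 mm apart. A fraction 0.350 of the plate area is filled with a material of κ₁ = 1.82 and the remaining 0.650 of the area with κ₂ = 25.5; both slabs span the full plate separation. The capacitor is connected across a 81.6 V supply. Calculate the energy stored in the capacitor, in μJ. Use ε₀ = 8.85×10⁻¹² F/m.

A = 15.0 × 8.40 cm² = 1.26×10⁻² m².
Side-by-side slabs ⇒ two capacitors in parallel, each spanning the full gap.
C₁ = κ₁ε₀A₁/d = 1.82 × 8.85×10⁻¹² × 4.41×10⁻³ / 9.13×10⁻⁵ = 7.78×10⁻¹⁰ F.
C₂ = κ₂ε₀A₂/d = 25.5 × 8.85×10⁻¹² × 8.19×10⁻³ / 9.13×10⁻⁵ = 2.02×10⁻⁸ F.
C = C₁ + C₂ = 2.10×10⁻⁸ F.
U = ½CV² = ½ × 2.10×10⁻⁸ × (81.6)² = 7.00×10⁻⁵ J.

U ≈ 70.0 μJ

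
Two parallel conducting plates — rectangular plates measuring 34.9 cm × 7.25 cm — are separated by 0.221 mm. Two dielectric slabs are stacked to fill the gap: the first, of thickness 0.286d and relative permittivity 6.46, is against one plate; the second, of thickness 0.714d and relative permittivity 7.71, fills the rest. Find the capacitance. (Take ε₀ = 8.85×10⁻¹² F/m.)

A = 34.9 × 7.25 cm² = 2.53×10⁻² m².
Stacked slabs ⇒ two capacitors in series, each with the full plate area.
C₁ = κ₁ε₀A/d₁ = 6.46 × 8.85×10⁻¹² × 2.53×10⁻² / 6.32×10⁻⁵ = 2.29×10⁻⁸ F.
C₂ = κ₂ε₀A/d₂ = 7.71 × 8.85×10⁻¹² × 2.53×10⁻² / 1.58×10⁻⁴ = 1.09×10⁻⁸ F.
C = (1/C₁ + 1/C₂)⁻¹ = 7.40×10⁻⁹ F.

7.40 nF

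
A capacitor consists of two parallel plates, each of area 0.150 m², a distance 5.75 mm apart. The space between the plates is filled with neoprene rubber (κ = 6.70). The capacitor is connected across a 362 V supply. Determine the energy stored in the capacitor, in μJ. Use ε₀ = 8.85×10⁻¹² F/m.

U ≈ 101 μJ

C = κε₀A/d = 6.70 × 8.85×10⁻¹² × 0.150 / 5.75×10⁻³ = 1.55×10⁻⁹ F.
U = ½CV² = ½ × 1.55×10⁻⁹ × (362)² = 1.01×10⁻⁴ J.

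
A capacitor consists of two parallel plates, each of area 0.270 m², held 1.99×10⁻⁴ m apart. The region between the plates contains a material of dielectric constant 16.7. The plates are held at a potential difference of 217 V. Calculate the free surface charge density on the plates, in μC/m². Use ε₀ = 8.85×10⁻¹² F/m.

σ ≈ 161 μC/m²

C = κε₀A/d = 16.7 × 8.85×10⁻¹² × 0.270 / 1.99×10⁻⁴ = 2.01×10⁻⁷ F.
σ = Q/A = CV/A = 2.01×10⁻⁷ × 217 / 0.270 = 1.61×10⁻⁴ C/m².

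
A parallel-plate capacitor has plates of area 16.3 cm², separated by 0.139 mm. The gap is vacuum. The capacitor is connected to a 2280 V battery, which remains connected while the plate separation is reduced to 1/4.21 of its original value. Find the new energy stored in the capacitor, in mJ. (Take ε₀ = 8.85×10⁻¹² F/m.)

A = 16.3 cm² = 1.63×10⁻³ m².
Initially C₁ = ε₀A/d = 8.85×10⁻¹² × 1.63×10⁻³ / 1.39×10⁻⁴ = 1.04×10⁻¹⁰ F.
U₁ = 2.70×10⁻⁴ J.
Battery connected ⇒ V is held fixed. C₂ = 4.21 C₁ and U = ½CV², so U₂/U₁ = C₂/C₁ = 4.21.
U₂ = 4.21 × 2.70×10⁻⁴ = 1.14×10⁻³ J.

U ≈ 1.14 mJ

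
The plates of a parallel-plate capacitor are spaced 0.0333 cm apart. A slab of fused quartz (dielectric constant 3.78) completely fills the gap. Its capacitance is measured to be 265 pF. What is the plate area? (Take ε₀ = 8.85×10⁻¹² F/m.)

A = Cd/(κε₀) = 2.65×10⁻¹⁰ × 3.33×10⁻⁴ / (3.78 × 8.85×10⁻¹²) = 2.64×10⁻³ m².

26.4 cm²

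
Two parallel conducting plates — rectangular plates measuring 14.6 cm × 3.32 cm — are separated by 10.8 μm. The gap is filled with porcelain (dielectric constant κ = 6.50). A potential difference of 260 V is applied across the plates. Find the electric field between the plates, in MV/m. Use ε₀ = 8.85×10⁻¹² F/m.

E = V/d = 260 / 1.08×10⁻⁵ = 2.41×10⁷ V/m.

24.1 MV/m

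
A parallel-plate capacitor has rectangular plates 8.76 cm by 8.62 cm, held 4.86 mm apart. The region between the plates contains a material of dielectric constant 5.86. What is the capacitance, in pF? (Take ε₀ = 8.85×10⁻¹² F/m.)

A = 8.76 × 8.62 cm² = 7.55×10⁻³ m².
C = κε₀A/d = 5.86 × 8.85×10⁻¹² × 7.55×10⁻³ / 4.86×10⁻³ = 8.06×10⁻¹¹ F.

C ≈ 80.6 pF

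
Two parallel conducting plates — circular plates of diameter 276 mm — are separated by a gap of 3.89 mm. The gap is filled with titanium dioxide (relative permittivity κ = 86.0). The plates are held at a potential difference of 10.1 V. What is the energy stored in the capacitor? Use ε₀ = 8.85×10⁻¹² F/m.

U ≈ 0.597 μJ

A = π(276/2 mm)² = 5.98×10⁻² m².
C = κε₀A/d = 86.0 × 8.85×10⁻¹² × 5.98×10⁻² / 3.89×10⁻³ = 1.17×10⁻⁸ F.
U = ½CV² = ½ × 1.17×10⁻⁸ × (10.1)² = 5.97×10⁻⁷ J.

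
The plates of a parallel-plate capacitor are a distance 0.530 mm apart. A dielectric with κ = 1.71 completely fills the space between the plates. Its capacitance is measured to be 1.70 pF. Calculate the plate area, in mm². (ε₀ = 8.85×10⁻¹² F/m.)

A = Cd/(κε₀) = 1.70×10⁻¹² × 5.30×10⁻⁴ / (1.71 × 8.85×10⁻¹²) = 5.95×10⁻⁵ m².

A ≈ 59.5 mm²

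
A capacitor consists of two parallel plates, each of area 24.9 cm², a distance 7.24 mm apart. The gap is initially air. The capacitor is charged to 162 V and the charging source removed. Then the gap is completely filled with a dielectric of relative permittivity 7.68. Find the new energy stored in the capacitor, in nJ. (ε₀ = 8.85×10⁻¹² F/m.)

5.20 nJ

A = 24.9 cm² = 2.49×10⁻³ m².
Initially C₁ = ε₀A/d = 8.85×10⁻¹² × 2.49×10⁻³ / 7.24×10⁻³ = 3.04×10⁻¹² F.
U₁ = 3.99×10⁻⁸ J.
Isolated ⇒ Q is held fixed. C₂ = 7.68 C₁ and U = Q²/(2C), so U₂/U₁ = C₁/C₂ = 0.130.
U₂ = 0.130 × 3.99×10⁻⁸ = 5.20×10⁻⁹ J.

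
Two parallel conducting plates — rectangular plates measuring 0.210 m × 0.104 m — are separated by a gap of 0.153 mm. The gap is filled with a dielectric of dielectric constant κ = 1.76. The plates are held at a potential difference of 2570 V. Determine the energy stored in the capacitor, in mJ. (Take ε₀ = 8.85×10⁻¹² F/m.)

U ≈ 7.34 mJ

A = 0.210 × 0.104 m² = 2.18×10⁻² m².
C = κε₀A/d = 1.76 × 8.85×10⁻¹² × 2.18×10⁻² / 1.53×10⁻⁴ = 2.22×10⁻⁹ F.
U = ½CV² = ½ × 2.22×10⁻⁹ × (2570)² = 7.34×10⁻³ J.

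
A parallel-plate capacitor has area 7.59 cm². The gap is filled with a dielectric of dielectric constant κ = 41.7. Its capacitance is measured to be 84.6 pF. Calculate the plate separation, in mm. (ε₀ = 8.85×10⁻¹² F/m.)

d ≈ 3.31 mm

A = 7.59 cm² = 7.59×10⁻⁴ m².
d = κε₀A/C = 41.7 × 8.85×10⁻¹² × 7.59×10⁻⁴ / 8.46×10⁻¹¹ = 3.31×10⁻³ m.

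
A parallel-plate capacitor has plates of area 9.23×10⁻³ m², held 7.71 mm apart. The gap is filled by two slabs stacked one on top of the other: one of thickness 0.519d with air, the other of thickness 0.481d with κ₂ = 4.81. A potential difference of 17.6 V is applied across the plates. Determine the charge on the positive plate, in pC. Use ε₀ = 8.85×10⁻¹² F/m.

301 pC

Stacked slabs ⇒ two capacitors in series, each with the full plate area.
C₁ = κ₁ε₀A/d₁ = 1.00 × 8.85×10⁻¹² × 9.23×10⁻³ / 4.00×10⁻³ = 2.04×10⁻¹¹ F.
C₂ = κ₂ε₀A/d₂ = 4.81 × 8.85×10⁻¹² × 9.23×10⁻³ / 3.71×10⁻³ = 1.06×10⁻¹⁰ F.
C = (1/C₁ + 1/C₂)⁻¹ = 1.71×10⁻¹¹ F.
Q = CV = 1.71×10⁻¹¹ × 17.6 = 3.01×10⁻¹⁰ C.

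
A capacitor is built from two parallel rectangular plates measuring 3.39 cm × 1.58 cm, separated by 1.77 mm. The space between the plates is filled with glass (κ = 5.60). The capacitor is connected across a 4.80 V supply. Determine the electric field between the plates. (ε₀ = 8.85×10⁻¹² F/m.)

E ≈ 2.71 kV/m

E = V/d = 4.80 / 1.77×10⁻³ = 2.71×10³ V/m.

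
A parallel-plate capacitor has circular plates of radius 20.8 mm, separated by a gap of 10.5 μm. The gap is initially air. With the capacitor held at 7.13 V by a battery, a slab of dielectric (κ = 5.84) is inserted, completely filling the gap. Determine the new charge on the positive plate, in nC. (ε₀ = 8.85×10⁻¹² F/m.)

47.7 nC

A = π(20.8 mm)² = 1.36×10⁻³ m².
Initially C₁ = ε₀A/d = 8.85×10⁻¹² × 1.36×10⁻³ / 1.05×10⁻⁵ = 1.15×10⁻⁹ F.
Q₁ = 8.17×10⁻⁹ C.
Battery connected ⇒ V is held fixed. C₂ = 5.84 C₁ and Q = CV, so Q₂/Q₁ = C₂/C₁ = 5.84.
Q₂ = 5.84 × 8.17×10⁻⁹ = 4.77×10⁻⁸ C.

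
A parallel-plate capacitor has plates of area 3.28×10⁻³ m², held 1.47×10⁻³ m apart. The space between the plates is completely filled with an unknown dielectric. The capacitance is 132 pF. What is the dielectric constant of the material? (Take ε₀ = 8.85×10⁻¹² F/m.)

6.68

κ = Cd/(ε₀A) = 1.32×10⁻¹⁰ × 1.47×10⁻³ / (8.85×10⁻¹² × 3.28×10⁻³) = 6.68.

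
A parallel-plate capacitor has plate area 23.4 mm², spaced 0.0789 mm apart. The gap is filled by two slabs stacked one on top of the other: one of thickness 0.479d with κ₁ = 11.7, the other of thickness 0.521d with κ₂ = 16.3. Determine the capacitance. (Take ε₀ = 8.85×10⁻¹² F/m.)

A = 23.4 mm² = 2.34×10⁻⁵ m².
Stacked slabs ⇒ two capacitors in series, each with the full plate area.
C₁ = κ₁ε₀A/d₁ = 11.7 × 8.85×10⁻¹² × 2.34×10⁻⁵ / 3.78×10⁻⁵ = 6.41×10⁻¹¹ F.
C₂ = κ₂ε₀A/d₂ = 16.3 × 8.85×10⁻¹² × 2.34×10⁻⁵ / 4.11×10⁻⁵ = 8.21×10⁻¹¹ F.
C = (1/C₁ + 1/C₂)⁻¹ = 3.60×10⁻¹¹ F.

C ≈ 36.0 pF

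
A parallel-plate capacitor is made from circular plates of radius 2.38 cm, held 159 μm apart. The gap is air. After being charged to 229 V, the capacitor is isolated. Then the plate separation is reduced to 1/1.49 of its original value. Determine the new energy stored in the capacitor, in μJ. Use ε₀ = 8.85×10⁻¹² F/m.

A = π(2.38 cm)² = 1.78×10⁻³ m².
Initially C₁ = ε₀A/d = 8.85×10⁻¹² × 1.78×10⁻³ / 1.59×10⁻⁴ = 9.90×10⁻¹¹ F.
U₁ = 2.60×10⁻⁶ J.
Isolated ⇒ Q is held fixed. C₂ = 1.49 C₁ and U = Q²/(2C), so U₂/U₁ = C₁/C₂ = 0.671.
U₂ = 0.671 × 2.60×10⁻⁶ = 1.74×10⁻⁶ J.

1.74 μJ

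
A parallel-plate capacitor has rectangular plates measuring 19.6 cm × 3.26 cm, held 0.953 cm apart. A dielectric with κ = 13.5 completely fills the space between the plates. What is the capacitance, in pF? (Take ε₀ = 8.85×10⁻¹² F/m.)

80.1 pF

A = 19.6 × 3.26 cm² = 6.39×10⁻³ m².
C = κε₀A/d = 13.5 × 8.85×10⁻¹² × 6.39×10⁻³ / 9.53×10⁻³ = 8.01×10⁻¹¹ F.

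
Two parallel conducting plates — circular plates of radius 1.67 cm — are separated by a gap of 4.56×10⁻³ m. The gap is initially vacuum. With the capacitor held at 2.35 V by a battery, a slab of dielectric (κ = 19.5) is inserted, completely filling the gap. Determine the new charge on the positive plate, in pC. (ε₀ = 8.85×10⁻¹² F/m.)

A = π(1.67 cm)² = 8.76×10⁻⁴ m².
Initially C₁ = ε₀A/d = 8.85×10⁻¹² × 8.76×10⁻⁴ / 4.56×10⁻³ = 1.70×10⁻¹² F.
Q₁ = 4.00×10⁻¹² C.
Battery connected ⇒ V is held fixed. C₂ = 19.5 C₁ and Q = CV, so Q₂/Q₁ = C₂/C₁ = 19.5.
Q₂ = 19.5 × 4.00×10⁻¹² = 7.79×10⁻¹¹ C.

Q ≈ 77.9 pC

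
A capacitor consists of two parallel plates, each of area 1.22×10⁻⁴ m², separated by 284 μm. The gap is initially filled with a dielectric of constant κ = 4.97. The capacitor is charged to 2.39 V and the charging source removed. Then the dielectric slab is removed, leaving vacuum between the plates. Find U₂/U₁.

Isolated ⇒ Q is held fixed.
C₂ = 0.201 C₁ and U = Q²/(2C), so U₂/U₁ = C₁/C₂ = 4.97.

U₂/U₁ ≈ 4.97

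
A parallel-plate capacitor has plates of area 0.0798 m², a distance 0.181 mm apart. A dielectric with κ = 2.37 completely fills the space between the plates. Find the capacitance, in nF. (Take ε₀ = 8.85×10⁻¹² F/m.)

C = κε₀A/d = 2.37 × 8.85×10⁻¹² × 7.98×10⁻² / 1.81×10⁻⁴ = 9.25×10⁻⁹ F.

9.25 nF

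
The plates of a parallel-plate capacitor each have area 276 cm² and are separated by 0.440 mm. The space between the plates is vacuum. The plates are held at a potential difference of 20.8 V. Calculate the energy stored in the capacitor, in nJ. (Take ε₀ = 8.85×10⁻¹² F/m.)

120 nJ

A = 276 cm² = 2.76×10⁻² m².
C = ε₀A/d = 8.85×10⁻¹² × 2.76×10⁻² / 4.40×10⁻⁴ = 5.55×10⁻¹⁰ F.
U = ½CV² = ½ × 5.55×10⁻¹⁰ × (20.8)² = 1.20×10⁻⁷ J.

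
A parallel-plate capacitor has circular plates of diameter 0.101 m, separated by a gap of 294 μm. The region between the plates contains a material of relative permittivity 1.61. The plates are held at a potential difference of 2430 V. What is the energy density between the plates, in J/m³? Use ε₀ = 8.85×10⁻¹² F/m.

E = V/d = 2430 / 2.94×10⁻⁴ = 8.27×10⁶ V/m.
u = ½κε₀E² = ½ × 1.61 × 8.85×10⁻¹² × (8.27×10⁶)² = 4.87×10² J/m³.

u ≈ 487 J/m³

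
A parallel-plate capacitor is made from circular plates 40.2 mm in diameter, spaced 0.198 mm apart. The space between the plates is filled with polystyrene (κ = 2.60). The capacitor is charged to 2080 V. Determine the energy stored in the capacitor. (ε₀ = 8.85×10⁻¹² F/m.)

U ≈ 319 μJ

A = π(40.2/2 mm)² = 1.27×10⁻³ m².
C = κε₀A/d = 2.60 × 8.85×10⁻¹² × 1.27×10⁻³ / 1.98×10⁻⁴ = 1.48×10⁻¹⁰ F.
U = ½CV² = ½ × 1.48×10⁻¹⁰ × (2080)² = 3.19×10⁻⁴ J.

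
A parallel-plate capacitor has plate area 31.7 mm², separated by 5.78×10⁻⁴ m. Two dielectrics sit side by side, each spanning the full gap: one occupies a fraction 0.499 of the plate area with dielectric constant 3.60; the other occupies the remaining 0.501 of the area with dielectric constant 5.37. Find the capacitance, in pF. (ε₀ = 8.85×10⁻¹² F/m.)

2.18 pF

A = 31.7 mm² = 3.17×10⁻⁵ m².
Side-by-side slabs ⇒ two capacitors in parallel, each spanning the full gap.
C₁ = κ₁ε₀A₁/d = 3.60 × 8.85×10⁻¹² × 1.58×10⁻⁵ / 5.78×10⁻⁴ = 8.72×10⁻¹³ F.
C₂ = κ₂ε₀A₂/d = 5.37 × 8.85×10⁻¹² × 1.59×10⁻⁵ / 5.78×10⁻⁴ = 1.31×10⁻¹² F.
C = C₁ + C₂ = 2.18×10⁻¹² F.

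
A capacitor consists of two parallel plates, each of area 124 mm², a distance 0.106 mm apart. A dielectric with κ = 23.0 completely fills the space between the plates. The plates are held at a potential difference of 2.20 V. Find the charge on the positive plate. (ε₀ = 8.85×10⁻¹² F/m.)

A = 124 mm² = 1.24×10⁻⁴ m².
C = κε₀A/d = 23.0 × 8.85×10⁻¹² × 1.24×10⁻⁴ / 1.06×10⁻⁴ = 2.38×10⁻¹⁰ F.
Q = CV = 2.38×10⁻¹⁰ × 2.20 = 5.24×10⁻¹⁰ C.

Q ≈ 0.524 nC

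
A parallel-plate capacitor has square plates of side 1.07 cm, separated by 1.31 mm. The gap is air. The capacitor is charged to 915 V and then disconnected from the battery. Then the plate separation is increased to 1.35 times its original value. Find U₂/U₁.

U₂/U₁ ≈ 1.35

Isolated ⇒ Q is held fixed.
C₂ = 0.741 C₁ and U = Q²/(2C), so U₂/U₁ = C₁/C₂ = 1.35.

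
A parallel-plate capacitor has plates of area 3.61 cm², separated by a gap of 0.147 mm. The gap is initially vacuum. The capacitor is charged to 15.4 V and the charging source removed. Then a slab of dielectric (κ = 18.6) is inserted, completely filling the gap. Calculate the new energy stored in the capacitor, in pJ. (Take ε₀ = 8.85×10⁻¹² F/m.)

A = 3.61 cm² = 3.61×10⁻⁴ m².
Initially C₁ = ε₀A/d = 8.85×10⁻¹² × 3.61×10⁻⁴ / 1.47×10⁻⁴ = 2.17×10⁻¹¹ F.
U₁ = 2.58×10⁻⁹ J.
Isolated ⇒ Q is held fixed. C₂ = 18.6 C₁ and U = Q²/(2C), so U₂/U₁ = C₁/C₂ = 0.0538.
U₂ = 0.0538 × 2.58×10⁻⁹ = 1.39×10⁻¹⁰ J.

139 pJ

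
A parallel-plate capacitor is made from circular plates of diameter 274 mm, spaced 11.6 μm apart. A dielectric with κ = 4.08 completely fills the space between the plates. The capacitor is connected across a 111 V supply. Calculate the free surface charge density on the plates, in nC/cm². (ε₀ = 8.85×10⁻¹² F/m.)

σ ≈ 34.6 nC/cm²

A = π(274/2 mm)² = 5.90×10⁻² m².
C = κε₀A/d = 4.08 × 8.85×10⁻¹² × 5.90×10⁻² / 1.16×10⁻⁵ = 1.84×10⁻⁷ F.
σ = Q/A = CV/A = 1.84×10⁻⁷ × 111 / 5.90×10⁻² = 3.46×10⁻⁴ C/m².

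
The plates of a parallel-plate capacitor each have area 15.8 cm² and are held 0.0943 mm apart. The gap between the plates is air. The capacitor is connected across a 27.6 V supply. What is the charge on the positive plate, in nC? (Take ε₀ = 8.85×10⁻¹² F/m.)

A = 15.8 cm² = 1.58×10⁻³ m².
C = ε₀A/d = 8.85×10⁻¹² × 1.58×10⁻³ / 9.43×10⁻⁵ = 1.48×10⁻¹⁰ F.
Q = CV = 1.48×10⁻¹⁰ × 27.6 = 4.09×10⁻⁹ C.

4.09 nC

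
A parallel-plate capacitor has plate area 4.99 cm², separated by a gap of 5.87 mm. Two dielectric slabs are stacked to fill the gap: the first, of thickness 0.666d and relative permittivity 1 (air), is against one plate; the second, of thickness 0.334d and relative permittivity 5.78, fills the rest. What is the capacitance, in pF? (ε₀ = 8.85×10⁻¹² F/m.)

1.04 pF

A = 4.99 cm² = 4.99×10⁻⁴ m².
Stacked slabs ⇒ two capacitors in series, each with the full plate area.
C₁ = κ₁ε₀A/d₁ = 1.00 × 8.85×10⁻¹² × 4.99×10⁻⁴ / 3.91×10⁻³ = 1.13×10⁻¹² F.
C₂ = κ₂ε₀A/d₂ = 5.78 × 8.85×10⁻¹² × 4.99×10⁻⁴ / 1.96×10⁻³ = 1.30×10⁻¹¹ F.
C = (1/C₁ + 1/C₂)⁻¹ = 1.04×10⁻¹² F.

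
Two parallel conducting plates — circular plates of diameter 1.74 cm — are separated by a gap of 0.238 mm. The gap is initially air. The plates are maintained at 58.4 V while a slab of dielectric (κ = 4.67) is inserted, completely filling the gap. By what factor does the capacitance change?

C = κε₀A/d scales with κ, so C₂/C₁ = κ = 4.67.

C₂/C₁ ≈ 4.67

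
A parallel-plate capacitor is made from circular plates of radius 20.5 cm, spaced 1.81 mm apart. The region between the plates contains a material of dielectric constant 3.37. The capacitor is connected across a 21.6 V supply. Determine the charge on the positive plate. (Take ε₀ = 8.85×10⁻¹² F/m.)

Q ≈ 47.0 nC

A = π(20.5 cm)² = 0.132 m².
C = κε₀A/d = 3.37 × 8.85×10⁻¹² × 0.132 / 1.81×10⁻³ = 2.18×10⁻⁹ F.
Q = CV = 2.18×10⁻⁹ × 21.6 = 4.70×10⁻⁸ C.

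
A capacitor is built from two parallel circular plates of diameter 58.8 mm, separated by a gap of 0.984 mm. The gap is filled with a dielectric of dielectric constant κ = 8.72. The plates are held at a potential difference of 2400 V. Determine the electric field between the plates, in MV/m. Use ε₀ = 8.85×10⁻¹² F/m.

2.44 MV/m

E = V/d = 2400 / 9.84×10⁻⁴ = 2.44×10⁶ V/m.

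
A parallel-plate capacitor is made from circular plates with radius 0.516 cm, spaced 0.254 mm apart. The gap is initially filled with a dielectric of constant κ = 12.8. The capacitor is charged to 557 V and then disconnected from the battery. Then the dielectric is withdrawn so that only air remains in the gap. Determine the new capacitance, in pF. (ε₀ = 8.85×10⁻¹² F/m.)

C ≈ 2.91 pF

A = π(0.516 cm)² = 8.36×10⁻⁵ m².
Initially C₁ = κε₀A/d = 12.8 × 8.85×10⁻¹² × 8.36×10⁻⁵ / 2.54×10⁻⁴ = 3.73×10⁻¹¹ F.
C = κε₀A/d scales with κ, so C₂/C₁ = 1/κ = 1/12.8 = 0.0781.
C₂ = 0.0781 × 3.73×10⁻¹¹ = 2.91×10⁻¹² F.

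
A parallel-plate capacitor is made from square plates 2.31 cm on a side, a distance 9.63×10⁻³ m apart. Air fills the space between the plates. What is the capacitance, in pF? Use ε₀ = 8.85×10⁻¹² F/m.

C ≈ 0.490 pF

A = (2.31 cm)² = 5.34×10⁻⁴ m².
C = ε₀A/d = 8.85×10⁻¹² × 5.34×10⁻⁴ / 9.63×10⁻³ = 4.90×10⁻¹³ F.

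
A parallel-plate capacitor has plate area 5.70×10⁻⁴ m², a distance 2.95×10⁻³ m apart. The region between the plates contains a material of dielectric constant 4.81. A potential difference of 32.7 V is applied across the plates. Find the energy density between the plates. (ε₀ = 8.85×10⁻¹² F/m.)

E = V/d = 32.7 / 2.95×10⁻³ = 1.11×10⁴ V/m.
u = ½κε₀E² = ½ × 4.81 × 8.85×10⁻¹² × (1.11×10⁴)² = 2.62×10⁻³ J/m³.

u ≈ 2.62 mJ/m³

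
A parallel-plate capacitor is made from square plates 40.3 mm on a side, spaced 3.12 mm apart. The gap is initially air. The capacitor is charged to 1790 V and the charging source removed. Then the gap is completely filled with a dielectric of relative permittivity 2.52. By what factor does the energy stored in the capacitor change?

0.397

Isolated ⇒ Q is held fixed.
C₂ = 2.52 C₁ and U = Q²/(2C), so U₂/U₁ = C₁/C₂ = 0.397.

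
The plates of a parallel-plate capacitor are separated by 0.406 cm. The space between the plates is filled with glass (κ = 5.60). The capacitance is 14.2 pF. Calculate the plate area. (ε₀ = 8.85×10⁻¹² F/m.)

A ≈ 11.6 cm²

A = Cd/(κε₀) = 1.42×10⁻¹¹ × 4.06×10⁻³ / (5.60 × 8.85×10⁻¹²) = 1.16×10⁻³ m².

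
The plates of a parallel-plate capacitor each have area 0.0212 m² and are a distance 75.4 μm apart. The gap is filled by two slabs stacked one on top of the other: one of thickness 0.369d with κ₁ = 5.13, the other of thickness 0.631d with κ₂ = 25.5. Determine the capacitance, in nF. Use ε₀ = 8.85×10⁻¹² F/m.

C ≈ 25.7 nF

Stacked slabs ⇒ two capacitors in series, each with the full plate area.
C₁ = κ₁ε₀A/d₁ = 5.13 × 8.85×10⁻¹² × 2.12×10⁻² / 2.78×10⁻⁵ = 3.46×10⁻⁸ F.
C₂ = κ₂ε₀A/d₂ = 25.5 × 8.85×10⁻¹² × 2.12×10⁻² / 4.76×10⁻⁵ = 1.01×10⁻⁷ F.
C = (1/C₁ + 1/C₂)⁻¹ = 2.57×10⁻⁸ F.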